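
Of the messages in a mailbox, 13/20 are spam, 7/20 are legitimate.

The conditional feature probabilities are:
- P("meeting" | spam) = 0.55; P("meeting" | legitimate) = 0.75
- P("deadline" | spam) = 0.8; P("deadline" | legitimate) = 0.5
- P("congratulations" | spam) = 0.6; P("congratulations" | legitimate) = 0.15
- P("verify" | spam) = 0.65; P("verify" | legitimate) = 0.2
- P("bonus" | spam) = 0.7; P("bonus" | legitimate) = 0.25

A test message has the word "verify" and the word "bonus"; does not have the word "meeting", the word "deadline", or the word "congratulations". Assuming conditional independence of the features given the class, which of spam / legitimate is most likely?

spam: 0.65 × (1−0.55) × (1−0.8) × (1−0.6) × 0.65 × 0.7 = 0.010647
legitimate: 0.35 × (1−0.75) × (1−0.5) × (1−0.15) × 0.2 × 0.25 = 0.001859375
Highest score → spam.

spam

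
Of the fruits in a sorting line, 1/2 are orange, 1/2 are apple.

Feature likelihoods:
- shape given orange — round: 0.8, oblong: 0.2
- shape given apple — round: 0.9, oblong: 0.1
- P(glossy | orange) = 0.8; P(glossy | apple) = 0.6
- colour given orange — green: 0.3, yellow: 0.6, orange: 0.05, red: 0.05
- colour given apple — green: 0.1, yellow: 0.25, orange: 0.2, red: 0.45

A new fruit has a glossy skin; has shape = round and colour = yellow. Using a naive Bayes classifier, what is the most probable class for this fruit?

orange

orange: 0.5 × 0.8 × 0.8 × 0.6 = 0.192
apple: 0.5 × 0.9 × 0.6 × 0.25 = 0.0675
Highest score → orange.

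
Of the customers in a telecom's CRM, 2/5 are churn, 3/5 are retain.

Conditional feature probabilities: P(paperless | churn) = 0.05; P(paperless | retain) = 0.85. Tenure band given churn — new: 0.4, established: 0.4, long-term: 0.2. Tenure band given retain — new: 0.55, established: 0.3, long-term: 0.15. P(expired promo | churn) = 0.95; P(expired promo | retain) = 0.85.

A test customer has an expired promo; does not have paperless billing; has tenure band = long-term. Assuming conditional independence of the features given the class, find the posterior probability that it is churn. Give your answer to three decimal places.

0.863

churn: 0.4 × (1−0.05) × 0.2 × 0.95 = 0.0722
retain: 0.6 × (1−0.85) × 0.15 × 0.85 = 0.011475
P(churn | x) = 0.0722 / 0.083675 ≈ 0.863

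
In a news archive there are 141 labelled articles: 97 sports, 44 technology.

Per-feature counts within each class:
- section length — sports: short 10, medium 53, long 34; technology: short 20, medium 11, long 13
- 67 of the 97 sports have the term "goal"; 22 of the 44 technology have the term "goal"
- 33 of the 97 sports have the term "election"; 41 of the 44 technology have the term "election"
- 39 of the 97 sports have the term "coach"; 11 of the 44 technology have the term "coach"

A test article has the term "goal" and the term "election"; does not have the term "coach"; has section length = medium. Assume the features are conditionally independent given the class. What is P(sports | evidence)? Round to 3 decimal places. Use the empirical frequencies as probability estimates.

0.660

sports: (97/141) × (53/97) × (67/97) × (33/97) × (58/97) ≈ 0.0528151
technology: (44/141) × (11/44) × (22/44) × (41/44) × (33/44) ≈ 0.0272606
P(sports | x) = 0.0528151 / 0.0800757 ≈ 0.660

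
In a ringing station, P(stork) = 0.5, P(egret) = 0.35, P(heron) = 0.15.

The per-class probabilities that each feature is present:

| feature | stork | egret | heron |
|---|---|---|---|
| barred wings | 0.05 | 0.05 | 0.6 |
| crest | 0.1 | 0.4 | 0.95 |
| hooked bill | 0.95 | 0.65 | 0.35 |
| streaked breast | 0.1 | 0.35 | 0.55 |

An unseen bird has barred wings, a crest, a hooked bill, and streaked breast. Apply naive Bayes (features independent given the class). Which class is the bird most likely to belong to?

heron

stork: 0.5 × 0.05 × 0.1 × 0.95 × 0.1 = 0.0002375
egret: 0.35 × 0.05 × 0.4 × 0.65 × 0.35 = 0.0015925
heron: 0.15 × 0.6 × 0.95 × 0.35 × 0.55 = 0.01645875
Highest score → heron.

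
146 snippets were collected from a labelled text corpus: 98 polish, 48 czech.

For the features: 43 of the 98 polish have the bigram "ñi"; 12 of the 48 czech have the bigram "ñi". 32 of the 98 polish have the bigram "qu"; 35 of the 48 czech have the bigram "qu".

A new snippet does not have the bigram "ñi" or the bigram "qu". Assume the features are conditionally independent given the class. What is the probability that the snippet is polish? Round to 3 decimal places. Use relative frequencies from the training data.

polish: (98/146) × (55/98) × (66/98) ≈ 0.253704
czech: (48/146) × (36/48) × (13/48) ≈ 0.0667808
P(polish | x) = 0.253704 / 0.3204848 ≈ 0.792

0.792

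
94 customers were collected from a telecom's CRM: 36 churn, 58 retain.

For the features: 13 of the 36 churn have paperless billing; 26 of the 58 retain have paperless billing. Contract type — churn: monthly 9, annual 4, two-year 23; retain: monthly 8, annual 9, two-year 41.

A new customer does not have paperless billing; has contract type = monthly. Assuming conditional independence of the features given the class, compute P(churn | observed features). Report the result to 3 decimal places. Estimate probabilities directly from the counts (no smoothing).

churn: (36/94) × (23/36) × (9/36) ≈ 0.0611702
retain: (58/94) × (32/58) × (8/58) ≈ 0.0469552
P(churn | x) = 0.0611702 / 0.1081254 ≈ 0.566

0.566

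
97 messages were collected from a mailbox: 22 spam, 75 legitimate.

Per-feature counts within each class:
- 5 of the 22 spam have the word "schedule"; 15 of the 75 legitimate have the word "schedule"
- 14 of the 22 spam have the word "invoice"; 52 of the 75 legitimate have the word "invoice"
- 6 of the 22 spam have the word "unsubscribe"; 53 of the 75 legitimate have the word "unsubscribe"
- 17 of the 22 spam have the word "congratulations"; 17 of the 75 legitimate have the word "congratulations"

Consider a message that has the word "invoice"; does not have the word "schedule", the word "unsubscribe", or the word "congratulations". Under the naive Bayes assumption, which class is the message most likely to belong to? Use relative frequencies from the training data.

spam: (22/97) × (17/22) × (14/22) × (16/22) × (5/22) ≈ 0.0184343
legitimate: (75/97) × (60/75) × (52/75) × (22/75) × (58/75) ≈ 0.0972859
Highest score → legitimate.

legitimate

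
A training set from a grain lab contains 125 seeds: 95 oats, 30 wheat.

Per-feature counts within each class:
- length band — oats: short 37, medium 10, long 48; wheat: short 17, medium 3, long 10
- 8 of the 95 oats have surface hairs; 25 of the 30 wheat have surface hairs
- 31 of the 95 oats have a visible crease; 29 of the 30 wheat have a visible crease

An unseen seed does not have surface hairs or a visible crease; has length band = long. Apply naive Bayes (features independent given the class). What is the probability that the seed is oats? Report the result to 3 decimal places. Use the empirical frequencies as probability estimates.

oats: (95/125) × (48/95) × (87/95) × (64/95) ≈ 0.23691
wheat: (30/125) × (10/30) × (5/30) × (1/30) ≈ 0.000444444
P(oats | x) = 0.23691 / 0.237354444 ≈ 0.998

0.998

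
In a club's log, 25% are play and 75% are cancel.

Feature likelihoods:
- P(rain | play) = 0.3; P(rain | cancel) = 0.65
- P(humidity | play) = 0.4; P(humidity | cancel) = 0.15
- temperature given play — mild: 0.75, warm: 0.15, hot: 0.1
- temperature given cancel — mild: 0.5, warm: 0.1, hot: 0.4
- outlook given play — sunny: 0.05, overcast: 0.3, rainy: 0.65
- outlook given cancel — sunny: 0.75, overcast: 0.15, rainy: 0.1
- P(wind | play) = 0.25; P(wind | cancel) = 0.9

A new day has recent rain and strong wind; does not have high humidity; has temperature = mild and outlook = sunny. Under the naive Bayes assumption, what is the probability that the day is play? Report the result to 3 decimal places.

0.003

play: 0.25 × 0.3 × (1−0.4) × 0.75 × 0.05 × 0.25 = 0.000421875
cancel: 0.75 × 0.65 × (1−0.15) × 0.5 × 0.75 × 0.9 = 0.1398515625
P(play | x) = 0.000421875 / 0.1402734375 ≈ 0.003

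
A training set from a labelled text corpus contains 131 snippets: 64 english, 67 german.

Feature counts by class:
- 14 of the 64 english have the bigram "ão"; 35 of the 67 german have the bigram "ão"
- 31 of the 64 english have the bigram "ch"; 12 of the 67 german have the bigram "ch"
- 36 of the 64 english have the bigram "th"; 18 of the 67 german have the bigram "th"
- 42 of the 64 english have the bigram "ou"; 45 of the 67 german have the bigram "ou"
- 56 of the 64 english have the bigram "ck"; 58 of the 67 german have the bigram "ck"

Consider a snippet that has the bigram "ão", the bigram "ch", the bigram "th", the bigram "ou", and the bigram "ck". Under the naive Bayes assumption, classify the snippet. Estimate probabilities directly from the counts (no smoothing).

english: (64/131) × (14/64) × (31/64) × (36/64) × (42/64) × (56/64) ≈ 0.0167201
german: (67/131) × (35/67) × (12/67) × (18/67) × (45/67) × (58/67) ≈ 0.00747467
Highest score → english.

english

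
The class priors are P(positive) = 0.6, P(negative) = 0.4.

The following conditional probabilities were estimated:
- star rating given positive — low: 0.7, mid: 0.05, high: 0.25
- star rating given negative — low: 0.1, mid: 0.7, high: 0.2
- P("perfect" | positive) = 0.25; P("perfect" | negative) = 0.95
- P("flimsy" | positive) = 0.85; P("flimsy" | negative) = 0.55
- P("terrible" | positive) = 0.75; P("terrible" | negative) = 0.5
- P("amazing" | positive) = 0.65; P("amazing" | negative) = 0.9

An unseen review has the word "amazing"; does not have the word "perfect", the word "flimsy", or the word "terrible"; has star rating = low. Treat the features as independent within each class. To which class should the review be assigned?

positive: 0.6 × 0.7 × (1−0.25) × (1−0.85) × (1−0.75) × 0.65 = 0.007678125
negative: 0.4 × 0.1 × (1−0.95) × (1−0.55) × (1−0.5) × 0.9 = 0.000405
Highest score → positive.

positive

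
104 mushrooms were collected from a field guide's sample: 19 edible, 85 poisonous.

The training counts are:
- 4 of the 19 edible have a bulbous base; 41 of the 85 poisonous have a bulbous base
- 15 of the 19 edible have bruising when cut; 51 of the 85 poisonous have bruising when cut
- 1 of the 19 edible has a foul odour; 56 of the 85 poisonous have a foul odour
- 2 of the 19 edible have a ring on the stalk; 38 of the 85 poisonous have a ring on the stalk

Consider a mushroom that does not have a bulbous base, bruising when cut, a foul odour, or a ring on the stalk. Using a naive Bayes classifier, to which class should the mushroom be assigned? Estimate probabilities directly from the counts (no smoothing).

poisonous

edible: (19/104) × (15/19) × (4/19) × (18/19) × (17/19) ≈ 0.0257382
poisonous: (85/104) × (44/85) × (34/85) × (29/85) × (47/85) ≈ 0.0319255
Highest score → poisonous.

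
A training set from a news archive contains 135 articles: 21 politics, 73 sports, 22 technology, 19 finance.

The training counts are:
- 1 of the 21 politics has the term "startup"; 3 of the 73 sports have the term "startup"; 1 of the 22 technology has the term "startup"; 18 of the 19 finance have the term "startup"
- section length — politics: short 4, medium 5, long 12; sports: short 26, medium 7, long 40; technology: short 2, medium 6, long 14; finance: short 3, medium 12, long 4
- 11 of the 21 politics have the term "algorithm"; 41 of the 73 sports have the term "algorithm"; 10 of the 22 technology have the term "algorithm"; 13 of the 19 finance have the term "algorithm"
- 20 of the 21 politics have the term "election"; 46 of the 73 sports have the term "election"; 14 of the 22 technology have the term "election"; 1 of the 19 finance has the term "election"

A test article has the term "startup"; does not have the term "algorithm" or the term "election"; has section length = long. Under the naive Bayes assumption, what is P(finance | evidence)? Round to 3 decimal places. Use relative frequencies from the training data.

0.736

politics: (21/135) × (1/21) × (12/21) × (10/21) × (1/21) ≈ 0.000095982
sports: (73/135) × (3/73) × (40/73) × (32/73) × (27/73) ≈ 0.00197421
technology: (22/135) × (1/22) × (14/22) × (12/22) × (8/22) ≈ 0.00093497
finance: (19/135) × (18/19) × (4/19) × (6/19) × (18/19) ≈ 0.00839773
P(finance | x) = 0.00839773 / 0.011402892 ≈ 0.736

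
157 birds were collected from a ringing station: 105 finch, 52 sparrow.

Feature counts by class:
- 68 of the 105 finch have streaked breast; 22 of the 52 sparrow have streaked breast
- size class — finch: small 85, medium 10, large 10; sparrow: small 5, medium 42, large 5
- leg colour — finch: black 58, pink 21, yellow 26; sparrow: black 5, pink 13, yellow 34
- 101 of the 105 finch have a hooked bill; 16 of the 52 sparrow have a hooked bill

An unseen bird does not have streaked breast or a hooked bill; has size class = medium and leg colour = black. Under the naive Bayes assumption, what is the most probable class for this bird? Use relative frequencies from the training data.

sparrow

finch: (105/157) × (37/105) × (10/105) × (58/105) × (4/105) ≈ 0.000472305
sparrow: (52/157) × (30/52) × (42/52) × (5/52) × (36/52) ≈ 0.0102739
Highest score → sparrow.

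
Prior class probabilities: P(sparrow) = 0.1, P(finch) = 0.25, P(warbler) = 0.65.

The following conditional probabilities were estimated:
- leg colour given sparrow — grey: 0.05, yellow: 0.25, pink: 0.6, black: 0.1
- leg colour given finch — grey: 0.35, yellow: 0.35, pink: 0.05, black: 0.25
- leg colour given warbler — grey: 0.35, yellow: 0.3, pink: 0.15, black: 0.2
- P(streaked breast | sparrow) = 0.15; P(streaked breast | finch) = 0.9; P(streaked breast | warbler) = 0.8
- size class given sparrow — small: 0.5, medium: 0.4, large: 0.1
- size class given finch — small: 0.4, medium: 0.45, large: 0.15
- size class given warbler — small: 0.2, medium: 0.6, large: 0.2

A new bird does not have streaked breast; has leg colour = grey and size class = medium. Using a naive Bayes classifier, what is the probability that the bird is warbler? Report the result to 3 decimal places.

sparrow: 0.1 × 0.05 × (1−0.15) × 0.4 = 0.0017
finch: 0.25 × 0.35 × (1−0.9) × 0.45 = 0.0039375
warbler: 0.65 × 0.35 × (1−0.8) × 0.6 = 0.0273
P(warbler | x) = 0.0273 / 0.0329375 ≈ 0.829

0.829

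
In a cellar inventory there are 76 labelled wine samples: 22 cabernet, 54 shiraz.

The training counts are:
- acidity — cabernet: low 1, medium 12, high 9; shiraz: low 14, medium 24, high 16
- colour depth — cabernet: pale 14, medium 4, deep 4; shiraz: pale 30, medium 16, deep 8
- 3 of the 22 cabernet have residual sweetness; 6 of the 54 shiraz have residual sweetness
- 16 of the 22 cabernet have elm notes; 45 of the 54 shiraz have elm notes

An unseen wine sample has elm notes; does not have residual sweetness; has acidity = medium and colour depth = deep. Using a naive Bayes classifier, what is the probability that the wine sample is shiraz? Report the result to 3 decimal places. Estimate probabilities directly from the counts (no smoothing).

cabernet: (22/76) × (12/22) × (4/22) × (19/22) × (16/22) ≈ 0.0180316
shiraz: (54/76) × (24/54) × (8/54) × (48/54) × (45/54) ≈ 0.0346545
P(shiraz | x) = 0.0346545 / 0.0526861 ≈ 0.658

0.658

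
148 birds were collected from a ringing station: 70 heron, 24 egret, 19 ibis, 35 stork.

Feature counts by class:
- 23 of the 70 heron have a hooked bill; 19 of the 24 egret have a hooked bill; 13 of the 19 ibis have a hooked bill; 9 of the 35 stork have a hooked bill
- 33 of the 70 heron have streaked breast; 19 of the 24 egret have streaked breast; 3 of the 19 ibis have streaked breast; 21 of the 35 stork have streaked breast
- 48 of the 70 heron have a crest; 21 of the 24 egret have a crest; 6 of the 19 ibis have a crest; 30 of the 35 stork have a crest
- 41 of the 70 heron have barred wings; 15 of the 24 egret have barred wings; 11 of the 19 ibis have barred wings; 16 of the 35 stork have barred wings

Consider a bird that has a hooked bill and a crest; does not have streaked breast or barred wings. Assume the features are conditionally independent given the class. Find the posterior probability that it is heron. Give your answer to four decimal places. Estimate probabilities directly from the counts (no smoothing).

0.4381

heron: (70/148) × (23/70) × (37/70) × (48/70) × (29/70) ≈ 0.0233353
egret: (24/148) × (19/24) × (5/24) × (21/24) × (9/24) ≈ 0.00877587
ibis: (19/148) × (13/19) × (16/19) × (6/19) × (8/19) ≈ 0.00983517
stork: (35/148) × (9/35) × (14/35) × (30/35) × (19/35) ≈ 0.0113183
P(heron | x) = 0.0233353 / 0.05326464 ≈ 0.4381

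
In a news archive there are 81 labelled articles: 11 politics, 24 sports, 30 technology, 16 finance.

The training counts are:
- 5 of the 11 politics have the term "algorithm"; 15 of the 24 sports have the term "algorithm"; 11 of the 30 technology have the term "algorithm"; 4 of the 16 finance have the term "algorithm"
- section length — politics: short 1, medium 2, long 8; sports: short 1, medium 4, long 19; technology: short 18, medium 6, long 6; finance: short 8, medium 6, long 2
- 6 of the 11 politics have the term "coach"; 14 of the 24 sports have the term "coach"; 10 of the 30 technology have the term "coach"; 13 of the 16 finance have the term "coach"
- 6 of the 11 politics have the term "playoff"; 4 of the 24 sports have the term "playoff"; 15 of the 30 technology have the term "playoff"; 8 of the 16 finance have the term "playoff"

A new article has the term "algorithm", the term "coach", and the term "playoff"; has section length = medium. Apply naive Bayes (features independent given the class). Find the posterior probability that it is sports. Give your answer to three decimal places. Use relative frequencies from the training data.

0.163

politics: (11/81) × (5/11) × (2/11) × (6/11) × (6/11) ≈ 0.00333918
sports: (24/81) × (15/24) × (4/24) × (14/24) × (4/24) ≈ 0.00300069
technology: (30/81) × (11/30) × (6/30) × (10/30) × (15/30) ≈ 0.00452675
finance: (16/81) × (4/16) × (6/16) × (13/16) × (8/16) ≈ 0.00752315
P(sports | x) = 0.00300069 / 0.01838977 ≈ 0.163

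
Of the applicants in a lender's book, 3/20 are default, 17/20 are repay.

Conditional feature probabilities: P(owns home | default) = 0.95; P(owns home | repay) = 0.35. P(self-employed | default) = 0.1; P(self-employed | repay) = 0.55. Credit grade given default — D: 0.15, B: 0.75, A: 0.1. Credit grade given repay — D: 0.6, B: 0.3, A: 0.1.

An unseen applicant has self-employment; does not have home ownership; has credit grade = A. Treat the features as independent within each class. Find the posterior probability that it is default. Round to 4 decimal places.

0.0025

default: 0.15 × (1−0.95) × 0.1 × 0.1 = 0.000075
repay: 0.85 × (1−0.35) × 0.55 × 0.1 = 0.0303875
P(default | x) = 0.000075 / 0.0304625 ≈ 0.0025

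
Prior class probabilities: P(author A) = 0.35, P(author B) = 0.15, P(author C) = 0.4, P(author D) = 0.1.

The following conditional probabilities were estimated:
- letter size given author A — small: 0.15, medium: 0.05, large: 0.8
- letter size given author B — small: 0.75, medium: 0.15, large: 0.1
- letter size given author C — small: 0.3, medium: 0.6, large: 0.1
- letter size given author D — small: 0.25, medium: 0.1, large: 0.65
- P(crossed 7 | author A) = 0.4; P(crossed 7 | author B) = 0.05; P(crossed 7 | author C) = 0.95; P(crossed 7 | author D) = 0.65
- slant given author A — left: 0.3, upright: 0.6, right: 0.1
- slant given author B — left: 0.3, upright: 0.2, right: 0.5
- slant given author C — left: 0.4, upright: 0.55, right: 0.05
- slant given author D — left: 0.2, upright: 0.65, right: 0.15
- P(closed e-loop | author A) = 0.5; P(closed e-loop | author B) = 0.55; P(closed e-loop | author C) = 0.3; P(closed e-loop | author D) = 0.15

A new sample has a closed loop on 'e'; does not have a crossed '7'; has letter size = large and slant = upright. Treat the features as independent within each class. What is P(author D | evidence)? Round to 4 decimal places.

0.0407

author A: 0.35 × 0.8 × (1−0.4) × 0.6 × 0.5 = 0.0504
author B: 0.15 × 0.1 × (1−0.05) × 0.2 × 0.55 = 0.0015675
author C: 0.4 × 0.1 × (1−0.95) × 0.55 × 0.3 = 0.00033
author D: 0.1 × 0.65 × (1−0.65) × 0.65 × 0.15 = 0.002218125
P(author D | x) = 0.002218125 / 0.054515625 ≈ 0.0407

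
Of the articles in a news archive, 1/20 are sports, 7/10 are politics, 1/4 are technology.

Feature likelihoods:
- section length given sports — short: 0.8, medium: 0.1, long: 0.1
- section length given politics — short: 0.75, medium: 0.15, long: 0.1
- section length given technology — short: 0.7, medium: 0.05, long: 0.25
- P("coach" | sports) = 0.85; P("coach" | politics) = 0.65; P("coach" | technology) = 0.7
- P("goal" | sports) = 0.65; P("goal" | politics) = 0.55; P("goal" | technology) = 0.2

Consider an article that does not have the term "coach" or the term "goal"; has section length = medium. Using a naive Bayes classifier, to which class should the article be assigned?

sports: 0.05 × 0.1 × (1−0.85) × (1−0.65) = 0.0002625
politics: 0.7 × 0.15 × (1−0.65) × (1−0.55) = 0.0165375
technology: 0.25 × 0.05 × (1−0.7) × (1−0.2) = 0.003
Highest score → politics.

politics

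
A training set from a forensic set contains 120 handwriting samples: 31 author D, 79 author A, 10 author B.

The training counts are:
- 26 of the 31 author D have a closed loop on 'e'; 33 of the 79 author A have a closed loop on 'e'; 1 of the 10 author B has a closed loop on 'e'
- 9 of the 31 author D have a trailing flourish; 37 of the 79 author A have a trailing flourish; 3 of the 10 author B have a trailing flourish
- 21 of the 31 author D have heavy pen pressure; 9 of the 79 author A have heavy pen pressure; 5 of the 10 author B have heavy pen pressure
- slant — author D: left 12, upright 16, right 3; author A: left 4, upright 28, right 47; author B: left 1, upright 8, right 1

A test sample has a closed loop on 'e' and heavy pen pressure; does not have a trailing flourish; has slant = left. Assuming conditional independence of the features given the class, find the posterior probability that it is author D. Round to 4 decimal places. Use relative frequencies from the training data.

author D: (31/120) × (26/31) × (22/31) × (21/31) × (12/31) ≈ 0.0403209
author A: (79/120) × (33/79) × (42/79) × (9/79) × (4/79) ≈ 0.000843341
author B: (10/120) × (1/10) × (7/10) × (5/10) × (1/10) ≈ 0.000291667
P(author D | x) = 0.0403209 / 0.041455908 ≈ 0.9726

0.9726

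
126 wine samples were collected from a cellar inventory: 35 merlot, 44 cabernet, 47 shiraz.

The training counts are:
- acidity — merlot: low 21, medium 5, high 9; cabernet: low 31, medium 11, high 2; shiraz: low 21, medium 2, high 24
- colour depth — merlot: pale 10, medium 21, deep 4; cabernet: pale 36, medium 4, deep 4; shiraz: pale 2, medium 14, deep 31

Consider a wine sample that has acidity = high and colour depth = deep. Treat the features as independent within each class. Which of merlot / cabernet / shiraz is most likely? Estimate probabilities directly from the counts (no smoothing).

shiraz

merlot: (35/126) × (9/35) × (4/35) ≈ 0.00816327
cabernet: (44/126) × (2/44) × (4/44) ≈ 0.001443
shiraz: (47/126) × (24/47) × (31/47) ≈ 0.125633
Highest score → shiraz.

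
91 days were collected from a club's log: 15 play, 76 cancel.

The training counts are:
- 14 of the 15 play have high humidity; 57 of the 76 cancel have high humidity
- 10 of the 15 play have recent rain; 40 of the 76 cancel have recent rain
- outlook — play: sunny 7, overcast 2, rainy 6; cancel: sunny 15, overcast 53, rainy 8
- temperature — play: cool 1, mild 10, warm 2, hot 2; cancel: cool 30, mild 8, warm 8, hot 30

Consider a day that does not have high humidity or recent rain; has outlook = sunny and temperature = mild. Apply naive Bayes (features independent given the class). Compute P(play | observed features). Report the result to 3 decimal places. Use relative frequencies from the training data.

0.357

play: (15/91) × (1/15) × (5/15) × (7/15) × (10/15) ≈ 0.0011396
cancel: (76/91) × (19/76) × (36/76) × (15/76) × (8/76) ≈ 0.00205473
P(play | x) = 0.0011396 / 0.00319433 ≈ 0.357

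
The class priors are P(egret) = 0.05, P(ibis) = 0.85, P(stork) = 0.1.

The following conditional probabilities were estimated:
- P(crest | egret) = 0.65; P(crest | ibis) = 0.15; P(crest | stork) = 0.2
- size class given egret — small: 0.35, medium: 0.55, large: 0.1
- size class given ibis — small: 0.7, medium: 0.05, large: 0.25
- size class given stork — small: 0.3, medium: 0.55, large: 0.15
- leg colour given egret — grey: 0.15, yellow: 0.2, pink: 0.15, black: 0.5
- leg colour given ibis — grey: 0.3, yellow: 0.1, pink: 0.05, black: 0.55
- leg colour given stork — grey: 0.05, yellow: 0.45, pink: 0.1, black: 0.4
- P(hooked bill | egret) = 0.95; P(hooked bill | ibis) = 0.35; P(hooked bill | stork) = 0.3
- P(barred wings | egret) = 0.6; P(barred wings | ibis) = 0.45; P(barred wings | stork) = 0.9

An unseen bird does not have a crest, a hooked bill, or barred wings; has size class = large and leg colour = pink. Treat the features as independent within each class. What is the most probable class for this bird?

egret: 0.05 × (1−0.65) × 0.1 × 0.15 × (1−0.95) × (1−0.6) = 0.00000525
ibis: 0.85 × (1−0.15) × 0.25 × 0.05 × (1−0.35) × (1−0.45) = 0.003228671875
stork: 0.1 × (1−0.2) × 0.15 × 0.1 × (1−0.3) × (1−0.9) = 0.000084
Highest score → ibis.

ibis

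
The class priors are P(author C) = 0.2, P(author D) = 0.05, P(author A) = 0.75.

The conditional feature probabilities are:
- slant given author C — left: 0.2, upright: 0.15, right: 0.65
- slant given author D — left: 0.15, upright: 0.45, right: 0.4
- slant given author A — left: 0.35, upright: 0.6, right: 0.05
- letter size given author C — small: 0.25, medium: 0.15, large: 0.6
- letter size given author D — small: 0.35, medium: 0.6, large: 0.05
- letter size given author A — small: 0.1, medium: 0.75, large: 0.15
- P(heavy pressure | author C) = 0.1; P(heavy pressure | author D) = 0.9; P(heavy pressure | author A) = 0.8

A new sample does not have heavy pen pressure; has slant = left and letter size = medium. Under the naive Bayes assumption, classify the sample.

author A

author C: 0.2 × 0.2 × 0.15 × (1−0.1) = 0.0054
author D: 0.05 × 0.15 × 0.6 × (1−0.9) = 0.00045
author A: 0.75 × 0.35 × 0.75 × (1−0.8) = 0.039375
Highest score → author A.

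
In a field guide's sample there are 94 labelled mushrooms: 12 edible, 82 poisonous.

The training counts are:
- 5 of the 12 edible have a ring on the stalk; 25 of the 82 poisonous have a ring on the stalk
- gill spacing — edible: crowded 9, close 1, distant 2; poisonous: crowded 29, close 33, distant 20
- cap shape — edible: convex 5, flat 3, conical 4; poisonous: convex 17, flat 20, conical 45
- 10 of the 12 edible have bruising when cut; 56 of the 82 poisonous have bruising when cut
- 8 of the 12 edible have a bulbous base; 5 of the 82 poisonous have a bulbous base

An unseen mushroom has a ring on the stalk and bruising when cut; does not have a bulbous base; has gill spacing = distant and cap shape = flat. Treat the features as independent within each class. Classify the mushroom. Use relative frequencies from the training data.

poisonous

edible: (12/94) × (5/12) × (2/12) × (3/12) × (10/12) × (4/12) ≈ 0.000615642
poisonous: (82/94) × (25/82) × (20/82) × (20/82) × (56/82) × (77/82) ≈ 0.010146
Highest score → poisonous.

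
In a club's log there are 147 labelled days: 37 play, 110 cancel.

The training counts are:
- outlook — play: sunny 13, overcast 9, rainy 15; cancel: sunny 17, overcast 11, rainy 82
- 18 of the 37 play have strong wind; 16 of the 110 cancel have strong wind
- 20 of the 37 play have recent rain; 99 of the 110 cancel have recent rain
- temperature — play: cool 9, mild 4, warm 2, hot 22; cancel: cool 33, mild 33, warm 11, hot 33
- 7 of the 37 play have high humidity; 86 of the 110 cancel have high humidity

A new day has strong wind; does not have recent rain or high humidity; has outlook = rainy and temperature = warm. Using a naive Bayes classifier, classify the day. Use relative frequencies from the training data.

play: (37/147) × (15/37) × (18/37) × (17/37) × (2/37) × (30/37) ≈ 0.000999631
cancel: (110/147) × (82/110) × (16/110) × (11/110) × (11/110) × (24/110) ≈ 0.000177028
Highest score → play.

play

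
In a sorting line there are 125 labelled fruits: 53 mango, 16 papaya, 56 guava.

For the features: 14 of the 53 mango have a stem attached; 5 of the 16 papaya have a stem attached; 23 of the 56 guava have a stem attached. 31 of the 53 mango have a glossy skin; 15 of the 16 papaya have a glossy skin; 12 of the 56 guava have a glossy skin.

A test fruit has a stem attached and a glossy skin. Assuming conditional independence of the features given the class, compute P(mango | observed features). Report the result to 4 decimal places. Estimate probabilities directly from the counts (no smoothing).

0.4599

mango: (53/125) × (14/53) × (31/53) ≈ 0.0655094
papaya: (16/125) × (5/16) × (15/16) = 0.0375
guava: (56/125) × (23/56) × (12/56) ≈ 0.0394286
P(mango | x) = 0.0655094 / 0.142438 ≈ 0.4599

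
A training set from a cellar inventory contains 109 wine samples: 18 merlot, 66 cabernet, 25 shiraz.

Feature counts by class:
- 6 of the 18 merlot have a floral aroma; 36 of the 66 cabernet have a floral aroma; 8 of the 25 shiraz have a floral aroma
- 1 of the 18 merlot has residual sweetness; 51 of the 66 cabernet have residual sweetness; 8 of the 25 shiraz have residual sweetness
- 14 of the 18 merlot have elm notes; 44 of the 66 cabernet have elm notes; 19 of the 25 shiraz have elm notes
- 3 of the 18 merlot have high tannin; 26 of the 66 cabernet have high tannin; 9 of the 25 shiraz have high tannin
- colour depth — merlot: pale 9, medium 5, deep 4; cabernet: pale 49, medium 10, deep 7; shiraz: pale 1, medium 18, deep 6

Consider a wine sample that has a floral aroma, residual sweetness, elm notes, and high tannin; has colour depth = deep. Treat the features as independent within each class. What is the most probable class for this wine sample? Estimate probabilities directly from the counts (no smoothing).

merlot: (18/109) × (6/18) × (1/18) × (14/18) × (3/18) × (4/18) ≈ 0.0000880935
cabernet: (66/109) × (36/66) × (51/66) × (44/66) × (26/66) × (7/66) ≈ 0.00710877
shiraz: (25/109) × (8/25) × (8/25) × (19/25) × (9/25) × (6/25) ≈ 0.0015422
Highest score → cabernet.

cabernet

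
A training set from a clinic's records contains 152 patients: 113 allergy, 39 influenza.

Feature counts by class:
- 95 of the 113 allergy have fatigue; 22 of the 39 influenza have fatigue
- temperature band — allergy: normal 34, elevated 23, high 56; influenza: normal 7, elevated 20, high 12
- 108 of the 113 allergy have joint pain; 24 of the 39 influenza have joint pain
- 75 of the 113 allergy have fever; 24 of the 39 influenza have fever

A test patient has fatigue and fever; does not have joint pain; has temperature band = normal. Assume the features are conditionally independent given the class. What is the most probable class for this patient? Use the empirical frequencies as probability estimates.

allergy: (113/152) × (95/113) × (34/113) × (5/113) × (75/113) ≈ 0.00552274
influenza: (39/152) × (22/39) × (7/39) × (15/39) × (24/39) ≈ 0.00614874
Highest score → influenza.

influenza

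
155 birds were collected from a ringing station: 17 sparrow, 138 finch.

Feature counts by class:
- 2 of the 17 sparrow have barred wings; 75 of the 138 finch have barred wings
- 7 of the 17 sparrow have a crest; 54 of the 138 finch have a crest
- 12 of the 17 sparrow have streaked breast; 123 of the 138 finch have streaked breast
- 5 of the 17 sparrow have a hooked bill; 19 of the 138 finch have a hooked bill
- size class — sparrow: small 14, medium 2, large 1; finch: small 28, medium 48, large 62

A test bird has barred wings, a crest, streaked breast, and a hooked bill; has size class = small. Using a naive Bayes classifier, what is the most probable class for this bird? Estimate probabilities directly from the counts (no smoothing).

finch

sparrow: (17/155) × (2/17) × (7/17) × (12/17) × (5/17) × (14/17) ≈ 0.000908406
finch: (138/155) × (75/138) × (54/138) × (123/138) × (19/138) × (28/138) ≈ 0.00471437
Highest score → finch.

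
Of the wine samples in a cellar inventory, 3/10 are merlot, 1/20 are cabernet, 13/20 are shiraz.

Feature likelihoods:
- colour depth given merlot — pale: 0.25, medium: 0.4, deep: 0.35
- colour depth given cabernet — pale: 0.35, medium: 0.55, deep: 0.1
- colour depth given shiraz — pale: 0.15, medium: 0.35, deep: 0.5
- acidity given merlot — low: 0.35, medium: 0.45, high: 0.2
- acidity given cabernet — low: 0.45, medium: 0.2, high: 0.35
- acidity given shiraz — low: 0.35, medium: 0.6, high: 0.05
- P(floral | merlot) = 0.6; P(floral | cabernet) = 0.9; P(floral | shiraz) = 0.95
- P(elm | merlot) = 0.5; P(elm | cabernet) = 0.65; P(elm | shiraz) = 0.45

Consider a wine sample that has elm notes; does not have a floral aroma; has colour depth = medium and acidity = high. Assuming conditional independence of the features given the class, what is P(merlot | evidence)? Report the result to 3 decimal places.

0.845

merlot: 0.3 × 0.4 × 0.2 × (1−0.6) × 0.5 = 0.0048
cabernet: 0.05 × 0.55 × 0.35 × (1−0.9) × 0.65 = 0.000625625
shiraz: 0.65 × 0.35 × 0.05 × (1−0.95) × 0.45 = 0.0002559375
P(merlot | x) = 0.0048 / 0.0056815625 ≈ 0.845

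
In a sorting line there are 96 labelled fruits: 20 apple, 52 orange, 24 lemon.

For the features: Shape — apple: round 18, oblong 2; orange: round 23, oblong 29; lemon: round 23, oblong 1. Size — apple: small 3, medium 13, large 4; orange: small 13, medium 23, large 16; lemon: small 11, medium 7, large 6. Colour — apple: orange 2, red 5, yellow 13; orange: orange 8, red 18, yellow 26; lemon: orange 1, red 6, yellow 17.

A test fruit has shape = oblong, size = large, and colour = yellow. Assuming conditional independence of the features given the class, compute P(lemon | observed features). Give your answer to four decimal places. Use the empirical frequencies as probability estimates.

0.0361

apple: (20/96) × (2/20) × (4/20) × (13/20) ≈ 0.00270833
orange: (52/96) × (29/52) × (16/52) × (26/52) ≈ 0.0464744
lemon: (24/96) × (1/24) × (6/24) × (17/24) ≈ 0.00184462
P(lemon | x) = 0.00184462 / 0.05102735 ≈ 0.0361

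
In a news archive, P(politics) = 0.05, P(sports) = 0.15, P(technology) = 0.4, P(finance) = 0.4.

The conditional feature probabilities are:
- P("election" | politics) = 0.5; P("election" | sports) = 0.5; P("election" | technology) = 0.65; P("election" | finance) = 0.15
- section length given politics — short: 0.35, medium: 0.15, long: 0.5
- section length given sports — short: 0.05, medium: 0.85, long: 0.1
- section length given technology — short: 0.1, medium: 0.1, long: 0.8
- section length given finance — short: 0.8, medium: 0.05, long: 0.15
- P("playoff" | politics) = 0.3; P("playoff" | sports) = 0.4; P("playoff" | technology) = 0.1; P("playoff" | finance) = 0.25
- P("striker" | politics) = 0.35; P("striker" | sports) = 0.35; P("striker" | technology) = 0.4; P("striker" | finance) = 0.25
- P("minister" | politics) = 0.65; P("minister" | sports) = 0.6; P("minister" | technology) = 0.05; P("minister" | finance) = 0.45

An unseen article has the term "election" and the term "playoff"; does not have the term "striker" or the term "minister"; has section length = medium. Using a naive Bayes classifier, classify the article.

politics: 0.05 × 0.5 × 0.15 × 0.3 × (1−0.35) × (1−0.65) = 0.0002559375
sports: 0.15 × 0.5 × 0.85 × 0.4 × (1−0.35) × (1−0.6) = 0.00663
technology: 0.4 × 0.65 × 0.1 × 0.1 × (1−0.4) × (1−0.05) = 0.001482
finance: 0.4 × 0.15 × 0.05 × 0.25 × (1−0.25) × (1−0.45) = 0.000309375
Highest score → sports.

sports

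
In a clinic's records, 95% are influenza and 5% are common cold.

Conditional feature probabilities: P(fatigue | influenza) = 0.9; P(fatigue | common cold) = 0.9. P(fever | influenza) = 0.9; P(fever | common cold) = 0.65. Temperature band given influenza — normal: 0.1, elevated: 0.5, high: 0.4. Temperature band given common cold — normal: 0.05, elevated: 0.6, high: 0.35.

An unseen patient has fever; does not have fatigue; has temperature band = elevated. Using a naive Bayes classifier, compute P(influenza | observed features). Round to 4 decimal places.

influenza: 0.95 × (1−0.9) × 0.9 × 0.5 = 0.04275
common cold: 0.05 × (1−0.9) × 0.65 × 0.6 = 0.00195
P(influenza | x) = 0.04275 / 0.0447 ≈ 0.9564

0.9564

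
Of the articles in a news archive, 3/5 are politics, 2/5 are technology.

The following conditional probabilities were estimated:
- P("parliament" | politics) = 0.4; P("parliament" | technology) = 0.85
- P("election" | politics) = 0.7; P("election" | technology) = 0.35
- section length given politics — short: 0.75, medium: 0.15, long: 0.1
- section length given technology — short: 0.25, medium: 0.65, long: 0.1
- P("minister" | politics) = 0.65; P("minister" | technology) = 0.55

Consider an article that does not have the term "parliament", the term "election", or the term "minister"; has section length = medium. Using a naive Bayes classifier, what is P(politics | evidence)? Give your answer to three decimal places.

politics: 0.6 × (1−0.4) × (1−0.7) × 0.15 × (1−0.65) = 0.00567
technology: 0.4 × (1−0.85) × (1−0.35) × 0.65 × (1−0.55) = 0.0114075
P(politics | x) = 0.00567 / 0.0170775 ≈ 0.332

0.332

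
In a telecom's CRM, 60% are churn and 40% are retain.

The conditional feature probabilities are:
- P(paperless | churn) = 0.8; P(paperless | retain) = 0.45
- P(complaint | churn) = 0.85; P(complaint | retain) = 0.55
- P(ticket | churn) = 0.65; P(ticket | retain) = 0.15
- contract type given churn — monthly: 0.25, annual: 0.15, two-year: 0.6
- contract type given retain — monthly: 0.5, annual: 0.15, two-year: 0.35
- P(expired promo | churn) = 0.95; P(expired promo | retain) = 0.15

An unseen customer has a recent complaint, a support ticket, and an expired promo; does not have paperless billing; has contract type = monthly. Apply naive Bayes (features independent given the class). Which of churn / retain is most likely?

churn: 0.6 × (1−0.8) × 0.85 × 0.65 × 0.25 × 0.95 = 0.01574625
retain: 0.4 × (1−0.45) × 0.55 × 0.15 × 0.5 × 0.15 = 0.00136125
Highest score → churn.

churn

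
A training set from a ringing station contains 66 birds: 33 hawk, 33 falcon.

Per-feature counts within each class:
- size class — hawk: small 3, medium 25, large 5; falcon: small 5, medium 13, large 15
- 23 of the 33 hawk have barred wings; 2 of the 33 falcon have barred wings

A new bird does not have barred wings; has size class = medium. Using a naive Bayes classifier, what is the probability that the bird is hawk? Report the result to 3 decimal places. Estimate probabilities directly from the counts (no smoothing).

0.383

hawk: (33/66) × (25/33) × (10/33) ≈ 0.114784
falcon: (33/66) × (13/33) × (31/33) ≈ 0.185032
P(hawk | x) = 0.114784 / 0.299816 ≈ 0.383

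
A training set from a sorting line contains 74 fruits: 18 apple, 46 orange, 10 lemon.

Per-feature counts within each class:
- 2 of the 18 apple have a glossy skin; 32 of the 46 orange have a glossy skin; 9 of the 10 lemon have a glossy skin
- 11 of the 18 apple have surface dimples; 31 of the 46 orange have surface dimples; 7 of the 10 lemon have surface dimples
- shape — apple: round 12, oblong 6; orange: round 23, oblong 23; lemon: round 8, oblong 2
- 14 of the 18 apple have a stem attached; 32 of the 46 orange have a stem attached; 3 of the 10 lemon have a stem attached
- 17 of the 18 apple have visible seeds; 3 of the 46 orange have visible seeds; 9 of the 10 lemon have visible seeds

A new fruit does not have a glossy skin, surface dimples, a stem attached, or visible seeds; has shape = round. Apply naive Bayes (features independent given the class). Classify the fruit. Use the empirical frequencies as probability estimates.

apple: (18/74) × (16/18) × (7/18) × (12/18) × (4/18) × (1/18) ≈ 0.00069205
orange: (46/74) × (14/46) × (15/46) × (23/46) × (14/46) × (43/46) ≈ 0.00877568
lemon: (10/74) × (1/10) × (3/10) × (8/10) × (7/10) × (1/10) ≈ 0.000227027
Highest score → orange.

orange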